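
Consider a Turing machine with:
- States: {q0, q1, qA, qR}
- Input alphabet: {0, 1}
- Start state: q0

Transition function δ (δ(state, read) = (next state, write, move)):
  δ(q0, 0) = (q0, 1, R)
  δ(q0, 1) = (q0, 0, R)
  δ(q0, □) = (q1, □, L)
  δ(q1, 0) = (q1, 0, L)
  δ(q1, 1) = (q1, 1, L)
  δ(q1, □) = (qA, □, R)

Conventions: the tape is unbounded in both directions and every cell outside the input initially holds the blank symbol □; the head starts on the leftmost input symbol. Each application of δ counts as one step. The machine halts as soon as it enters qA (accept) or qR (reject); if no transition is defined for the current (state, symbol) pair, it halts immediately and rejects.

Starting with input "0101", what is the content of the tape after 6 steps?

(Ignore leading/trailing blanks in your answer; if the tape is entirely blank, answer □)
Step 0: [q0]0101 (head at position 0)
Step 1: δ(q0, 0) = (q0, 1, R)  ⊢  1[q0]101 (head at position 1)
Step 2: δ(q0, 1) = (q0, 0, R)  ⊢  10[q0]01 (head at position 2)
Step 3: δ(q0, 0) = (q0, 1, R)  ⊢  101[q0]1 (head at position 3)
Step 4: δ(q0, 1) = (q0, 0, R)  ⊢  1010[q0]□ (head at position 4)
Step 5: δ(q0, □) = (q1, □, L)  ⊢  101[q1]0□ (head at position 3)
Step 6: δ(q1, 0) = (q1, 0, L)  ⊢  10[q1]10□ (head at position 2)
Tape after 6 steps (ignoring surrounding blanks): 1010

Final answer: Tape: 1010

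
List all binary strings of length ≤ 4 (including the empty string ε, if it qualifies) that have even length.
Checking every binary string of length 0 to 4:
  Length 0: accepted: ε | rejected: (none)
  Length 1: accepted: (none) | rejected: 0, 1
  Length 2: accepted: 00, 01, 10, 11 | rejected: (none)
  Length 3: accepted: (none) | rejected: 000, 001, 010, 011, 100, 101, 110, 111
  Length 4: accepted: 0000, 0001, 0010, 0011, 0100, 0101, 0110, 0111, 1000, 1001, 1010, 1011, 1100, 1101, 1110, 1111 | rejected: (none)
Total: 21 string(s).

Final answer: ε, 00, 01, 10, 11, 0000, 0001, 0010, 0011, 0100, 0101, 0110, 0111, 1000, 1001, 1010, 1011, 1100, 1101, 1110, 1111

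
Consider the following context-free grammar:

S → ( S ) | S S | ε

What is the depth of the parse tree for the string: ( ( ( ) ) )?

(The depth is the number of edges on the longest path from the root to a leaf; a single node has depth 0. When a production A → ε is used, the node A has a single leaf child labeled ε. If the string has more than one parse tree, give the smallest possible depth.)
The string is 3 nested pairs. The shallowest parse tree applies S → ( S ) 3 times (one node per nested pair, each a child of the previous) and then S → ε in the middle.
S nodes at depths 0..3, ε leaf at depth 4; parentheses leaves are at depths 1..3.
(Using S → S S with an S → ε child anywhere only adds levels, so it cannot give a shallower tree.)
Depth = 4.

Final answer: 4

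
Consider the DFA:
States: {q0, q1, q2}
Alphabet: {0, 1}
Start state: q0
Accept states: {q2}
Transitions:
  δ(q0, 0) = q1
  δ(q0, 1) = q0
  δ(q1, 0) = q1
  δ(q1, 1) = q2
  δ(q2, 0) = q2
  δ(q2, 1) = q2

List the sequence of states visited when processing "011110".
Starting at q0
Read '0': q0 -> q1
Read '1': q1 -> q2
Read '1': q2 -> q2
Read '1': q2 -> q2
Read '1': q2 -> q2
Read '0': q2 -> q2

Final answer: q0 -> q1 -> q2 -> q2 -> q2 -> q2 -> q2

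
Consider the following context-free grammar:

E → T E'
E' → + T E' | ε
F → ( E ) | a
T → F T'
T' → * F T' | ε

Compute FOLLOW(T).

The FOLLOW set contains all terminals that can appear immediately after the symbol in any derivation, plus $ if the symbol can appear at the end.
Useful FIRST sets: FIRST(E') = {+, ε}, FIRST(T') = {*, ε} (both E' and T' are nullable).
FOLLOW(E): E is the start symbol → $; E appears in F → ( E ) followed by ')' → FOLLOW(E) = {), $}.
FOLLOW(E'): E' appears at the right end of E → T E' and of E' → + T E', so FOLLOW(E') ⊇ FOLLOW(E) (the second occurrence adds nothing new). FOLLOW(E') = {), $}.
FOLLOW(T): in E → T E' and E' → + T E', T is followed by E': add FIRST(E') minus ε = {+}; since E' is nullable, also add FOLLOW(E) and FOLLOW(E') = {), $}. FOLLOW(T) = {+, ), $}.

Final answer: {$, ), +}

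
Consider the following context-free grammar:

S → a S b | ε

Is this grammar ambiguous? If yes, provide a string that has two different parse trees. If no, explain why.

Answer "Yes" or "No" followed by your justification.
At every step exactly one production applies: if the remaining string to generate is non-empty it starts with a and ends with b, forcing S → a S b; if it is empty, S → ε is forced. Hence each string a^n b^n has exactly one derivation (S → a S b applied n times, then S → ε) and one parse tree.

Final answer: No - the grammar is unambiguous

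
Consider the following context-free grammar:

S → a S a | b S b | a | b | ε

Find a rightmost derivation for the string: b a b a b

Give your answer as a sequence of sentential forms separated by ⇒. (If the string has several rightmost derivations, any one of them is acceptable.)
Start with S.
Step 1: the rightmost non-terminal is S; apply S → b S b:  b S b
Step 2: the rightmost non-terminal is S; apply S → a S a:  b a S a b
Step 3: the rightmost non-terminal is S; apply S → b:  b a b a b

Final answer: S ⇒ b S b ⇒ b a S a b ⇒ b a b a b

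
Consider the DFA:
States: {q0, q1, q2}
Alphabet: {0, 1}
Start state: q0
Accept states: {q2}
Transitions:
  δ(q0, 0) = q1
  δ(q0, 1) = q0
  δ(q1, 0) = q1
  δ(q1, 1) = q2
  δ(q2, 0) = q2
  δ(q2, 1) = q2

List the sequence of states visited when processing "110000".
Starting at q0
Read '1': q0 -> q0
Read '1': q0 -> q0
Read '0': q0 -> q1
Read '0': q1 -> q1
Read '0': q1 -> q1
Read '0': q1 -> q1

Final answer: q0 -> q0 -> q0 -> q1 -> q1 -> q1 -> q1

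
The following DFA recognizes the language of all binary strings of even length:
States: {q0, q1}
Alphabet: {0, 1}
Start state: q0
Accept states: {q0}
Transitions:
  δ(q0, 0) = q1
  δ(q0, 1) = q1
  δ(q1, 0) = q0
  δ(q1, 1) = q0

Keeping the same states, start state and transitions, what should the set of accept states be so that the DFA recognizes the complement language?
The DFA is complete (every state has a transition on every symbol), so the complement
is recognized by the same DFA with accepting and non-accepting states swapped.
Original accept states: {q0}
Complement accept states = All states - Original accept states
= {q0, q1} - {q0}
= {q1}
Complement language: strings of ODD length

Final answer: {q1}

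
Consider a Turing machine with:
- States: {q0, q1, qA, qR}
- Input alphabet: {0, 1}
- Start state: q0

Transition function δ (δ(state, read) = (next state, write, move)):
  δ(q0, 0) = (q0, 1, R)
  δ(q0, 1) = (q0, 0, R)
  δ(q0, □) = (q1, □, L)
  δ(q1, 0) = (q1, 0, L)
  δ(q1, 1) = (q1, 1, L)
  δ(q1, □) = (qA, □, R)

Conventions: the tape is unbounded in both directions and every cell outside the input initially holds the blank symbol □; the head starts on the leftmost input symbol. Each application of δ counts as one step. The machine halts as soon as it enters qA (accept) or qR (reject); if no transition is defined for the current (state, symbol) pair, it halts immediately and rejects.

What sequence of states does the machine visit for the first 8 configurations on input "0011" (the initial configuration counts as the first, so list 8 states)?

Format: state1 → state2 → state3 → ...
Step 0: [q0]0011 (head at position 0)
Step 1: δ(q0, 0) = (q0, 1, R)  ⊢  1[q0]011 (head at position 1)
Step 2: δ(q0, 0) = (q0, 1, R)  ⊢  11[q0]11 (head at position 2)
Step 3: δ(q0, 1) = (q0, 0, R)  ⊢  110[q0]1 (head at position 3)
Step 4: δ(q0, 1) = (q0, 0, R)  ⊢  1100[q0]□ (head at position 4)
Step 5: δ(q0, □) = (q1, □, L)  ⊢  110[q1]0□ (head at position 3)
Step 6: δ(q1, 0) = (q1, 0, L)  ⊢  11[q1]00□ (head at position 2)
Step 7: δ(q1, 0) = (q1, 0, L)  ⊢  1[q1]100□ (head at position 1)
Reading off the states of these 8 configurations: q0 → q0 → q0 → q0 → q0 → q1 → q1 → q1

Final answer: q0 → q0 → q0 → q0 → q0 → q1 → q1 → q1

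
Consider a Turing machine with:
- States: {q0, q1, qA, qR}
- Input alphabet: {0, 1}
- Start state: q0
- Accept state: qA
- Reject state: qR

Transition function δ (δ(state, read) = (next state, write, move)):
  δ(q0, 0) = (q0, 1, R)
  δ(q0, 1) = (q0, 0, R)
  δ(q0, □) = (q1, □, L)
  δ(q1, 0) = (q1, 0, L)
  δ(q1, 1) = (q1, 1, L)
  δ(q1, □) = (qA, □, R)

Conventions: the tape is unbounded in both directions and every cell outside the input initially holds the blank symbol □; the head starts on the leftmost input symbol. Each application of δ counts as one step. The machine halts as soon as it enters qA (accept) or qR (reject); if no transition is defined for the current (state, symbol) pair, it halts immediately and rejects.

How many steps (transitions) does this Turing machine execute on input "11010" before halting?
Step 0: [q0]11010 (head at position 0)
Step 1: δ(q0, 1) = (q0, 0, R)  ⊢  0[q0]1010 (head at position 1)
Step 2: δ(q0, 1) = (q0, 0, R)  ⊢  00[q0]010 (head at position 2)
Step 3: δ(q0, 0) = (q0, 1, R)  ⊢  001[q0]10 (head at position 3)
Step 4: δ(q0, 1) = (q0, 0, R)  ⊢  0010[q0]0 (head at position 4)
Step 5: δ(q0, 0) = (q0, 1, R)  ⊢  00101[q0]□ (head at position 5)
Step 6: δ(q0, □) = (q1, □, L)  ⊢  0010[q1]1□ (head at position 4)
Step 7: δ(q1, 1) = (q1, 1, L)  ⊢  001[q1]01□ (head at position 3)
Step 8: δ(q1, 0) = (q1, 0, L)  ⊢  00[q1]101□ (head at position 2)
Step 9: δ(q1, 1) = (q1, 1, L)  ⊢  0[q1]0101□ (head at position 1)
Step 10: δ(q1, 0) = (q1, 0, L)  ⊢  [q1]00101□ (head at position 0)
Step 11: δ(q1, 0) = (q1, 0, L)  ⊢  [q1]□00101□ (head at position -1)
Step 12: δ(q1, □) = (qA, □, R)  ⊢  □[qA]00101□ (head at position 0)
The machine is in qA, so it halts and accepts.
Number of transitions executed: 12.

Final answer: 12 steps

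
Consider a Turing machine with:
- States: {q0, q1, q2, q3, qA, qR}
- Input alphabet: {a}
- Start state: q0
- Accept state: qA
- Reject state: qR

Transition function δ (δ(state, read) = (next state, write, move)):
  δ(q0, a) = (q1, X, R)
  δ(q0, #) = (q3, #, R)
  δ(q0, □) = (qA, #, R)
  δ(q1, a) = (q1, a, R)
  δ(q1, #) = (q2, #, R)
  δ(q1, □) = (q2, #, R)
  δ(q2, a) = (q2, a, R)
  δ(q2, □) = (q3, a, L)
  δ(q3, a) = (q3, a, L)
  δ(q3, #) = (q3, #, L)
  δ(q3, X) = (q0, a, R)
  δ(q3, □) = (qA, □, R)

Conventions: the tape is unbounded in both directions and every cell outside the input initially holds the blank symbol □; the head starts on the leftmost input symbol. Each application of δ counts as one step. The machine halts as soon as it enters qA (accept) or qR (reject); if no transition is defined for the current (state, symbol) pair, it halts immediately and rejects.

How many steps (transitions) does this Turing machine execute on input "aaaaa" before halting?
Trace (configuration after each step, as tape_left[state]tape_right with head position):
Step 0: [q0]aaaaa (head at position 0)
Step 1: X[q1]aaaa (head 1)
Step 2: Xa[q1]aaa (head 2)
Step 3: Xaa[q1]aa (head 3)
Step 4: Xaaa[q1]a (head 4)
Step 5: Xaaaa[q1]□ (head 5)
Step 6: Xaaaa#[q2]□ (head 6)
Step 7: Xaaaa[q3]#a (head 5)
Step 8: Xaaa[q3]a#a (head 4)
Step 9: Xaa[q3]aa#a (head 3)
Step 10: Xa[q3]aaa#a (head 2)
Step 11: X[q3]aaaa#a (head 1)
Step 12: [q3]Xaaaa#a (head 0)
Step 13: a[q0]aaaa#a (head 1)
Step 14: aX[q1]aaa#a (head 2)
Step 15: aXa[q1]aa#a (head 3)
Step 16: aXaa[q1]a#a (head 4)
Step 17: aXaaa[q1]#a (head 5)
Step 18: aXaaa#[q2]a (head 6)
Step 19: aXaaa#a[q2]□ (head 7)
Step 20: aXaaa#[q3]aa (head 6)
Step 21: aXaaa[q3]#aa (head 5)
Step 22: aXaa[q3]a#aa (head 4)
Step 23: aXa[q3]aa#aa (head 3)
Step 24: aX[q3]aaa#aa (head 2)
Step 25: a[q3]Xaaa#aa (head 1)
Step 26: aa[q0]aaa#aa (head 2)
Step 27: aaX[q1]aa#aa (head 3)
Step 28: aaXa[q1]a#aa (head 4)
Step 29: aaXaa[q1]#aa (head 5)
Step 30: aaXaa#[q2]aa (head 6)
Step 31: aaXaa#a[q2]a (head 7)
Step 32: aaXaa#aa[q2]□ (head 8)
Step 33: aaXaa#a[q3]aa (head 7)
Step 34: aaXaa#[q3]aaa (head 6)
Step 35: aaXaa[q3]#aaa (head 5)
Step 36: aaXa[q3]a#aaa (head 4)
Step 37: aaX[q3]aa#aaa (head 3)
Step 38: aa[q3]Xaa#aaa (head 2)
Step 39: aaa[q0]aa#aaa (head 3)
Step 40: aaaX[q1]a#aaa (head 4)
Step 41: aaaXa[q1]#aaa (head 5)
Step 42: aaaXa#[q2]aaa (head 6)
Step 43: aaaXa#a[q2]aa (head 7)
Step 44: aaaXa#aa[q2]a (head 8)
Step 45: aaaXa#aaa[q2]□ (head 9)
Step 46: aaaXa#aa[q3]aa (head 8)
Step 47: aaaXa#a[q3]aaa (head 7)
Step 48: aaaXa#[q3]aaaa (head 6)
Step 49: aaaXa[q3]#aaaa (head 5)
Step 50: aaaX[q3]a#aaaa (head 4)
Step 51: aaa[q3]Xa#aaaa (head 3)
Step 52: aaaa[q0]a#aaaa (head 4)
Step 53: aaaaX[q1]#aaaa (head 5)
Step 54: aaaaX#[q2]aaaa (head 6)
Step 55: aaaaX#a[q2]aaa (head 7)
Step 56: aaaaX#aa[q2]aa (head 8)
Step 57: aaaaX#aaa[q2]a (head 9)
Step 58: aaaaX#aaaa[q2]□ (head 10)
Step 59: aaaaX#aaa[q3]aa (head 9)
Step 60: aaaaX#aa[q3]aaa (head 8)
Step 61: aaaaX#a[q3]aaaa (head 7)
Step 62: aaaaX#[q3]aaaaa (head 6)
Step 63: aaaaX[q3]#aaaaa (head 5)
Step 64: aaaa[q3]X#aaaaa (head 4)
Step 65: aaaaa[q0]#aaaaa (head 5)
Step 66: aaaaa#[q3]aaaaa (head 6)
Step 67: aaaaa[q3]#aaaaa (head 5)
Step 68: aaaa[q3]a#aaaaa (head 4)
Step 69: aaa[q3]aa#aaaaa (head 3)
Step 70: aa[q3]aaa#aaaaa (head 2)
Step 71: a[q3]aaaa#aaaaa (head 1)
Step 72: [q3]aaaaa#aaaaa (head 0)
Step 73: [q3]□aaaaa#aaaaa (head -1)
Step 74: □[qA]aaaaa#aaaaa (head 0)
The machine is in qA, so it halts and accepts.
Number of transitions executed: 74.

Final answer: 74 steps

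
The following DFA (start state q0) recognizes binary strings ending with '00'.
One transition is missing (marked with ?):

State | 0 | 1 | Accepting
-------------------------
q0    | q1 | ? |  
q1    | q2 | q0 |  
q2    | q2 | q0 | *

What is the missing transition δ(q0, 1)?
q0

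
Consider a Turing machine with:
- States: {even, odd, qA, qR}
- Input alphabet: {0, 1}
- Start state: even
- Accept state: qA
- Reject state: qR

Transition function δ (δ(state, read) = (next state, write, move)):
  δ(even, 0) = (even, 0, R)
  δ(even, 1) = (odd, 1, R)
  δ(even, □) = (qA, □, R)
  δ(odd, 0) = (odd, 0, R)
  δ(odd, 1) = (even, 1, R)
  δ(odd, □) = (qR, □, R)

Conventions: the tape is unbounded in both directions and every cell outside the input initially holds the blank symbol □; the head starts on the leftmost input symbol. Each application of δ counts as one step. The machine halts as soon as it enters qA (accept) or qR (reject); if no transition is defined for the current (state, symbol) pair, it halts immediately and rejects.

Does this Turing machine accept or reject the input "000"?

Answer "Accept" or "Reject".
Step 0: [even]000 (head at position 0)
Step 1: δ(even, 0) = (even, 0, R)  ⊢  0[even]00 (head at position 1)
Step 2: δ(even, 0) = (even, 0, R)  ⊢  00[even]0 (head at position 2)
Step 3: δ(even, 0) = (even, 0, R)  ⊢  000[even]□ (head at position 3)
Step 4: δ(even, □) = (qA, □, R)  ⊢  000□[qA]□ (head at position 4)
The machine is in qA, so it halts and accepts.

Final answer: Accept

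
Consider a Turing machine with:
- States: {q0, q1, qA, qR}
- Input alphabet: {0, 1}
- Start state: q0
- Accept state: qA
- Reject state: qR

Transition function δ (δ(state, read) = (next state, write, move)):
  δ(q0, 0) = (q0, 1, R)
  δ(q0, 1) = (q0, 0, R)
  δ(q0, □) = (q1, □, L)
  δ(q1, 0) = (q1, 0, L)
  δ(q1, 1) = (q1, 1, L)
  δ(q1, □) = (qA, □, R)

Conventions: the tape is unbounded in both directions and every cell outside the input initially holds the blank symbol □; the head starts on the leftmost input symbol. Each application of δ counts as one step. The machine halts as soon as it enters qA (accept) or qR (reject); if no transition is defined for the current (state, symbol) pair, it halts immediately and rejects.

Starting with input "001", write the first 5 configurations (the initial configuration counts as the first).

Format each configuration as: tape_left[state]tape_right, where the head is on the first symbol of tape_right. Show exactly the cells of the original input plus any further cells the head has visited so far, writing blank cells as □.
Step 0: [q0]001 (head at position 0)
Step 1: δ(q0, 0) = (q0, 1, R)  ⊢  1[q0]01 (head at position 1)
Step 2: δ(q0, 0) = (q0, 1, R)  ⊢  11[q0]1 (head at position 2)
Step 3: δ(q0, 1) = (q0, 0, R)  ⊢  110[q0]□ (head at position 3)
Step 4: δ(q0, □) = (q1, □, L)  ⊢  11[q1]0□ (head at position 2)

Final answer: [q0]001 ⊢ 1[q0]01 ⊢ 11[q0]1 ⊢ 110[q0]□ ⊢ 11[q1]0□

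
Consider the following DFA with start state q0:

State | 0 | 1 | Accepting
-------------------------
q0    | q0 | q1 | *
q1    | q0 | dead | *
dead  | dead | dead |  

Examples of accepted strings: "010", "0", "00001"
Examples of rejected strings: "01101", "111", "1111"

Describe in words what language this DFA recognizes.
binary strings with no two consecutive 1s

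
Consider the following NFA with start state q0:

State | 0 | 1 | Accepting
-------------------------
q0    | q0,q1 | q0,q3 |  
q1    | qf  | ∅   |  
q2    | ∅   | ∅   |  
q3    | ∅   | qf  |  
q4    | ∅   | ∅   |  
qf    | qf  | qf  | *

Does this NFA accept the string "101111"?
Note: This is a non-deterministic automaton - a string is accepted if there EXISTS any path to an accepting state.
Track the set of states the NFA could be in: start {q0}
Read '1': {q0} → {q0, q3}
Read '0': {q0, q3} → {q0, q1}
Read '1': {q0, q1} → {q0, q3}
Read '1': {q0, q3} → {q0, q3, qf}
Read '1': {q0, q3, qf} → {q0, q3, qf}
Read '1': {q0, q3, qf} → {q0, q3, qf}
Final set {q0, q3, qf} contains accepting state(s) {qf} → accepted.

Final answer: Yes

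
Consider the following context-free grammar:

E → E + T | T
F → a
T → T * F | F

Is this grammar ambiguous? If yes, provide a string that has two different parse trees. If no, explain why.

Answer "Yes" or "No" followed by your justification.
This is the standard stratified expression grammar: '+' is introduced only by the left-recursive rule E → E + T and '*' only by the left-recursive rule T → T * F, with F → a. For any string, the last '+' must be the one produced at the root E (everything after it is a T containing no '+'), and likewise within each T the last '*' is produced at its root. This fixes the parse tree uniquely (left-associative, '*' binding tighter than '+'), so every string has exactly one parse tree.

Final answer: No - the grammar is unambiguous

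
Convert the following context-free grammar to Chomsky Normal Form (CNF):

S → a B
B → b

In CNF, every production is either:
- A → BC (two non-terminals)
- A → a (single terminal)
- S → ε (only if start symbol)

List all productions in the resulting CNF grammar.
The grammar has no ε-productions or unit productions to eliminate.
S → a B has terminal a in a right-hand side of length ≥ 2: introduce T_a → a and use T_a in place of a.
B → b is already in CNF (single terminal) – keep it.
S → a B becomes S → T_a B.
Resulting CNF grammar (3 productions): T_a → a; B → b; S → T_a B

Final answer: T_a → a; B → b; S → T_a B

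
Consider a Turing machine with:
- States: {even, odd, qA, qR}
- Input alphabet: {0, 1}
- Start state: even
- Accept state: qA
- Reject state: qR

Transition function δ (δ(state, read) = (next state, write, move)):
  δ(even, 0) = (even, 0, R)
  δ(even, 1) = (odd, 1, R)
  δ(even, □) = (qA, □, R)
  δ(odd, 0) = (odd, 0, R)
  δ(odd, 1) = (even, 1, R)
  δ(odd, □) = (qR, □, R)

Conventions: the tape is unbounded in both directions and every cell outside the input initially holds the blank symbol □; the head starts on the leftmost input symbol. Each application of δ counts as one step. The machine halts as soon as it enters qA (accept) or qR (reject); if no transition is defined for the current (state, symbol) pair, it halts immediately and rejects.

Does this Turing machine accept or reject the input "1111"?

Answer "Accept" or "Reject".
Step 0: [even]1111 (head at position 0)
Step 1: δ(even, 1) = (odd, 1, R)  ⊢  1[odd]111 (head at position 1)
Step 2: δ(odd, 1) = (even, 1, R)  ⊢  11[even]11 (head at position 2)
Step 3: δ(even, 1) = (odd, 1, R)  ⊢  111[odd]1 (head at position 3)
Step 4: δ(odd, 1) = (even, 1, R)  ⊢  1111[even]□ (head at position 4)
Step 5: δ(even, □) = (qA, □, R)  ⊢  1111□[qA]□ (head at position 5)
The machine is in qA, so it halts and accepts.

Final answer: Accept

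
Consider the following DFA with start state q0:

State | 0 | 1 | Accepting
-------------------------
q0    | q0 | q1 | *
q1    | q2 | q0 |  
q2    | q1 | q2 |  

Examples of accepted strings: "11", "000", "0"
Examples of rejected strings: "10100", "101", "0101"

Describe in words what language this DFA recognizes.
binary numbers divisible by 3 (treating the string as a binary integer; leading zeros allowed, the empty string counts as 0)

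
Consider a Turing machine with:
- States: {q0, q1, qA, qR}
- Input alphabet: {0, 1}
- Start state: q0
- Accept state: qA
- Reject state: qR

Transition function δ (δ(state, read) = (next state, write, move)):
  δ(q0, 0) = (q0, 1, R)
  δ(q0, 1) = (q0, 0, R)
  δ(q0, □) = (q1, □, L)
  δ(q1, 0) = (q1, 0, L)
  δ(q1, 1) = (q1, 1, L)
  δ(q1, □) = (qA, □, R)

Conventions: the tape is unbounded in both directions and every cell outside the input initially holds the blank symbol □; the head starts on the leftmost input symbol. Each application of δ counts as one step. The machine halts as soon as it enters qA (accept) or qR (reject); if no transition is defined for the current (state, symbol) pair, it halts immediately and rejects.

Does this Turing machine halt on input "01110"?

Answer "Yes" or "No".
Step 0: [q0]01110 (head at position 0)
Step 1: δ(q0, 0) = (q0, 1, R)  ⊢  1[q0]1110 (head at position 1)
Step 2: δ(q0, 1) = (q0, 0, R)  ⊢  10[q0]110 (head at position 2)
Step 3: δ(q0, 1) = (q0, 0, R)  ⊢  100[q0]10 (head at position 3)
Step 4: δ(q0, 1) = (q0, 0, R)  ⊢  1000[q0]0 (head at position 4)
Step 5: δ(q0, 0) = (q0, 1, R)  ⊢  10001[q0]□ (head at position 5)
Step 6: δ(q0, □) = (q1, □, L)  ⊢  1000[q1]1□ (head at position 4)
Step 7: δ(q1, 1) = (q1, 1, L)  ⊢  100[q1]01□ (head at position 3)
Step 8: δ(q1, 0) = (q1, 0, L)  ⊢  10[q1]001□ (head at position 2)
Step 9: δ(q1, 0) = (q1, 0, L)  ⊢  1[q1]0001□ (head at position 1)
Step 10: δ(q1, 0) = (q1, 0, L)  ⊢  [q1]10001□ (head at position 0)
Step 11: δ(q1, 1) = (q1, 1, L)  ⊢  [q1]□10001□ (head at position -1)
Step 12: δ(q1, □) = (qA, □, R)  ⊢  □[qA]10001□ (head at position 0)
The machine is in qA, so it halts and accepts.
It halts after 12 steps.

Final answer: Yes - halts after 12 steps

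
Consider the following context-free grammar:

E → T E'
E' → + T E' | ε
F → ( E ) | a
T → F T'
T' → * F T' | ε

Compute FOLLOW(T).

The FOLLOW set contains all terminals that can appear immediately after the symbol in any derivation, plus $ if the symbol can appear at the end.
Useful FIRST sets: FIRST(E') = {+, ε}, FIRST(T') = {*, ε} (both E' and T' are nullable).
FOLLOW(E): E is the start symbol → $; E appears in F → ( E ) followed by ')' → FOLLOW(E) = {), $}.
FOLLOW(E'): E' appears at the right end of E → T E' and of E' → + T E', so FOLLOW(E') ⊇ FOLLOW(E) (the second occurrence adds nothing new). FOLLOW(E') = {), $}.
FOLLOW(T): in E → T E' and E' → + T E', T is followed by E': add FIRST(E') minus ε = {+}; since E' is nullable, also add FOLLOW(E) and FOLLOW(E') = {), $}. FOLLOW(T) = {+, ), $}.

Final answer: {$, ), +}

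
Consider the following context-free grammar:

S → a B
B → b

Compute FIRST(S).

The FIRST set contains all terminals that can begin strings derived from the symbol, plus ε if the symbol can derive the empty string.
S has the single production S → a B, whose right-hand side begins with the terminal a. So FIRST(S) = {a}.

Final answer: {a}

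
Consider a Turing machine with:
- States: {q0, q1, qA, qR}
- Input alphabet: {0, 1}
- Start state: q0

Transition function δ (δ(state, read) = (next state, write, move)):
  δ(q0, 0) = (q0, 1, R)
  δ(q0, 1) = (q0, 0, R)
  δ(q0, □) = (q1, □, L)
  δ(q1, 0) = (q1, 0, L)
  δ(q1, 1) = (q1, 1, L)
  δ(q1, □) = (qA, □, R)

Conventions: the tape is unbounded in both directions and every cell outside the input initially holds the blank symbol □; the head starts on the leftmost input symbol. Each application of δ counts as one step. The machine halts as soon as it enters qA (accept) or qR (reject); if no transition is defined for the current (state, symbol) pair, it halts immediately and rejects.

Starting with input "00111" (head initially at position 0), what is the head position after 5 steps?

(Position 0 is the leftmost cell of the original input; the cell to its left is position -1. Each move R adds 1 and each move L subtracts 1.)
Step 0: [q0]00111 (head at position 0)
Step 1: δ(q0, 0) = (q0, 1, R)  ⊢  1[q0]0111 (head at position 1)
Step 2: δ(q0, 0) = (q0, 1, R)  ⊢  11[q0]111 (head at position 2)
Step 3: δ(q0, 1) = (q0, 0, R)  ⊢  110[q0]11 (head at position 3)
Step 4: δ(q0, 1) = (q0, 0, R)  ⊢  1100[q0]1 (head at position 4)
Step 5: δ(q0, 1) = (q0, 0, R)  ⊢  11000[q0]□ (head at position 5)
Head position after 5 steps: 5

Final answer: Position 5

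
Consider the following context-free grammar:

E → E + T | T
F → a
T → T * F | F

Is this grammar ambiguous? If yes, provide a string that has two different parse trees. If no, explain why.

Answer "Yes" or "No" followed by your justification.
This is the standard stratified expression grammar: '+' is introduced only by the left-recursive rule E → E + T and '*' only by the left-recursive rule T → T * F, with F → a. For any string, the last '+' must be the one produced at the root E (everything after it is a T containing no '+'), and likewise within each T the last '*' is produced at its root. This fixes the parse tree uniquely (left-associative, '*' binding tighter than '+'), so every string has exactly one parse tree.

Final answer: No - the grammar is unambiguous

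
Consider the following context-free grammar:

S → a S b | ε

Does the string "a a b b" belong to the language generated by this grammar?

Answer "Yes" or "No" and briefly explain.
A derivation exists: S ⇒ a S b ⇒ a a S b b ⇒ a a b b (using S → a S b twice, then S → ε).

Final answer: Yes - a valid derivation exists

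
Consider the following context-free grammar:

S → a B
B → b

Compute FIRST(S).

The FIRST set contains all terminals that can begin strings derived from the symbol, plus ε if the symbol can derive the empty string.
S has the single production S → a B, whose right-hand side begins with the terminal a. So FIRST(S) = {a}.

Final answer: {a}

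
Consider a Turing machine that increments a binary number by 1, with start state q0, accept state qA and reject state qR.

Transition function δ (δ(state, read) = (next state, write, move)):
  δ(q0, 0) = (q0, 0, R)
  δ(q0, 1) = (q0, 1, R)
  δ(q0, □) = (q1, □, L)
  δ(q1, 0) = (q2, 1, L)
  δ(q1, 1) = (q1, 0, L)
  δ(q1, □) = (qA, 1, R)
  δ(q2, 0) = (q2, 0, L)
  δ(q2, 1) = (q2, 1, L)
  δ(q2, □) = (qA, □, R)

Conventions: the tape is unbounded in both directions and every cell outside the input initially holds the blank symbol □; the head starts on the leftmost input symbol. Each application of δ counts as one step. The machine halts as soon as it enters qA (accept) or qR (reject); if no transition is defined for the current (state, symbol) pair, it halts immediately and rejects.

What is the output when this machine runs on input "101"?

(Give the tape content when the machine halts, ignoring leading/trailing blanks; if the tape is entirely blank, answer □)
Step 0: [q0]101 (head at position 0)
Step 1: δ(q0, 1) = (q0, 1, R)  ⊢  1[q0]01 (head at position 1)
Step 2: δ(q0, 0) = (q0, 0, R)  ⊢  10[q0]1 (head at position 2)
Step 3: δ(q0, 1) = (q0, 1, R)  ⊢  101[q0]□ (head at position 3)
Step 4: δ(q0, □) = (q1, □, L)  ⊢  10[q1]1□ (head at position 2)
Step 5: δ(q1, 1) = (q1, 0, L)  ⊢  1[q1]00□ (head at position 1)
Step 6: δ(q1, 0) = (q2, 1, L)  ⊢  [q2]110□ (head at position 0)
Step 7: δ(q2, 1) = (q2, 1, L)  ⊢  [q2]□110□ (head at position -1)
Step 8: δ(q2, □) = (qA, □, R)  ⊢  □[qA]110□ (head at position 0)
The machine is in qA, so it halts and accepts.
Tape content when halted (ignoring surrounding blanks): 110

Final answer: Output: 110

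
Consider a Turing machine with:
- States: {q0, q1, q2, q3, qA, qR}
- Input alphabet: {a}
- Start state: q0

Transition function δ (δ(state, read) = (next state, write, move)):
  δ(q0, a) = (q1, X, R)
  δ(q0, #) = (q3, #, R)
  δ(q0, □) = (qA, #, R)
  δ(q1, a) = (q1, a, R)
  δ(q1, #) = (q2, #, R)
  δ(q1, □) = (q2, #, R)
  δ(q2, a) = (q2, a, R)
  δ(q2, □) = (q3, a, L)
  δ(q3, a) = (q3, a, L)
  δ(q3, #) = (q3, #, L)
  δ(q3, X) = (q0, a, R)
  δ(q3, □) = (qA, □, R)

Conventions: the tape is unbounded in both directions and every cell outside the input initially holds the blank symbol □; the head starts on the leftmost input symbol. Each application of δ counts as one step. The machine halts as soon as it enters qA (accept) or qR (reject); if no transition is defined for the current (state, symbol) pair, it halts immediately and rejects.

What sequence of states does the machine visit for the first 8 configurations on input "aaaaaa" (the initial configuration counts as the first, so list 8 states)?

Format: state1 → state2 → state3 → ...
Step 0: [q0]aaaaaa (head at position 0)
Step 1: δ(q0, a) = (q1, X, R)  ⊢  X[q1]aaaaa (head at position 1)
Step 2: δ(q1, a) = (q1, a, R)  ⊢  Xa[q1]aaaa (head at position 2)
Step 3: δ(q1, a) = (q1, a, R)  ⊢  Xaa[q1]aaa (head at position 3)
Step 4: δ(q1, a) = (q1, a, R)  ⊢  Xaaa[q1]aa (head at position 4)
Step 5: δ(q1, a) = (q1, a, R)  ⊢  Xaaaa[q1]a (head at position 5)
Step 6: δ(q1, a) = (q1, a, R)  ⊢  Xaaaaa[q1]□ (head at position 6)
Step 7: δ(q1, □) = (q2, #, R)  ⊢  Xaaaaa#[q2]□ (head at position 7)
Reading off the states of these 8 configurations: q0 → q1 → q1 → q1 → q1 → q1 → q1 → q2

Final answer: q0 → q1 → q1 → q1 → q1 → q1 → q1 → q2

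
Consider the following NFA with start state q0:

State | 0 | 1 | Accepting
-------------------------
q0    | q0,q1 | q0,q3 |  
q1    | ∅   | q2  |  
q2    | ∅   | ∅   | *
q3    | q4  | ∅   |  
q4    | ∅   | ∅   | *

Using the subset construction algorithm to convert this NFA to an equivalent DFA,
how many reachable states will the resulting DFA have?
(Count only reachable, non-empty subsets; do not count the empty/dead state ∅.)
Start subset: {q0}
{q0}: on 0 → {q0, q1}, on 1 → {q0, q3}
{q0, q1}: on 0 → {q0, q1}, on 1 → {q0, q2, q3}
{q0, q3}: on 0 → {q0, q1, q4}, on 1 → {q0, q3}
{q0, q2, q3}: on 0 → {q0, q1, q4}, on 1 → {q0, q3}
{q0, q1, q4}: on 0 → {q0, q1}, on 1 → {q0, q2, q3}
Reachable non-empty subsets: {q0}, {q0, q1}, {q0, q3}, {q0, q2, q3}, {q0, q1, q4} — 5 in total.

Final answer: 5 states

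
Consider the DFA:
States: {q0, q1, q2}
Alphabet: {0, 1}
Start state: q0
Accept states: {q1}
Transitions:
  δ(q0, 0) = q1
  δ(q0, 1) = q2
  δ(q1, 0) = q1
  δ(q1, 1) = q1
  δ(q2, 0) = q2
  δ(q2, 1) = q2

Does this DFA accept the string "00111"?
Processing string "00111":
  q0 --0--> q1
  q1 --0--> q1
  q1 --1--> q1
  q1 --1--> q1
  q1 --1--> q1
Final state: q1
Accept states: {q1}
q1 is an accept state, so the string is accepted.

Final answer: Yes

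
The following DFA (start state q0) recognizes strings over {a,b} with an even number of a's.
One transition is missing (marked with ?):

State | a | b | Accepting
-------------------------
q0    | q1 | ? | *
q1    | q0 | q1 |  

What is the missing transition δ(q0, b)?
q0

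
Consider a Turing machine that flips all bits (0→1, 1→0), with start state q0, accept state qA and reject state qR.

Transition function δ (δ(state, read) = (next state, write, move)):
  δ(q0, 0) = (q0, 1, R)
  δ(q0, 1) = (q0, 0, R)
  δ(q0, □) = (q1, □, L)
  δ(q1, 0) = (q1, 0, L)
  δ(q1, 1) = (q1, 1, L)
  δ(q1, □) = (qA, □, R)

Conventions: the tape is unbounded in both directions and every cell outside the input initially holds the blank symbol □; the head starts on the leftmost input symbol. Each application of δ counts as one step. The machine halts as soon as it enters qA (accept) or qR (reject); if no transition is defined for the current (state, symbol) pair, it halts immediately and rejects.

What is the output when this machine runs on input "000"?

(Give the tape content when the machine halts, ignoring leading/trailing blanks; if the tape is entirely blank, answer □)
Step 0: [q0]000 (head at position 0)
Step 1: δ(q0, 0) = (q0, 1, R)  ⊢  1[q0]00 (head at position 1)
Step 2: δ(q0, 0) = (q0, 1, R)  ⊢  11[q0]0 (head at position 2)
Step 3: δ(q0, 0) = (q0, 1, R)  ⊢  111[q0]□ (head at position 3)
Step 4: δ(q0, □) = (q1, □, L)  ⊢  11[q1]1□ (head at position 2)
Step 5: δ(q1, 1) = (q1, 1, L)  ⊢  1[q1]11□ (head at position 1)
Step 6: δ(q1, 1) = (q1, 1, L)  ⊢  [q1]111□ (head at position 0)
Step 7: δ(q1, 1) = (q1, 1, L)  ⊢  [q1]□111□ (head at position -1)
Step 8: δ(q1, □) = (qA, □, R)  ⊢  □[qA]111□ (head at position 0)
The machine is in qA, so it halts and accepts.
Tape content when halted (ignoring surrounding blanks): 111

Final answer: Output: 111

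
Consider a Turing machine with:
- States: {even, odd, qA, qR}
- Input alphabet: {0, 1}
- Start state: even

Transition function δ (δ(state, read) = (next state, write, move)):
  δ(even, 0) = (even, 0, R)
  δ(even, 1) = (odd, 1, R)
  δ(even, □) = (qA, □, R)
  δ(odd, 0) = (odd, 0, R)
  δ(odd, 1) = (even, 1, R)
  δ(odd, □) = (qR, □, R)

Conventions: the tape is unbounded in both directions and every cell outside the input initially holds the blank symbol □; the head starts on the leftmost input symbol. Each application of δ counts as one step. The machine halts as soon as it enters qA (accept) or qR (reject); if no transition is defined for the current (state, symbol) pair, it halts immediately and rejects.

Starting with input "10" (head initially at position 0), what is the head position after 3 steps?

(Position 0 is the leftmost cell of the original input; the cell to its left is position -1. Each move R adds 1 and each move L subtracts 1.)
Step 0: [even]10 (head at position 0)
Step 1: δ(even, 1) = (odd, 1, R)  ⊢  1[odd]0 (head at position 1)
Step 2: δ(odd, 0) = (odd, 0, R)  ⊢  10[odd]□ (head at position 2)
Step 3: δ(odd, □) = (qR, □, R)  ⊢  10□[qR]□ (head at position 3)
Head position after 3 steps: 3

Final answer: Position 3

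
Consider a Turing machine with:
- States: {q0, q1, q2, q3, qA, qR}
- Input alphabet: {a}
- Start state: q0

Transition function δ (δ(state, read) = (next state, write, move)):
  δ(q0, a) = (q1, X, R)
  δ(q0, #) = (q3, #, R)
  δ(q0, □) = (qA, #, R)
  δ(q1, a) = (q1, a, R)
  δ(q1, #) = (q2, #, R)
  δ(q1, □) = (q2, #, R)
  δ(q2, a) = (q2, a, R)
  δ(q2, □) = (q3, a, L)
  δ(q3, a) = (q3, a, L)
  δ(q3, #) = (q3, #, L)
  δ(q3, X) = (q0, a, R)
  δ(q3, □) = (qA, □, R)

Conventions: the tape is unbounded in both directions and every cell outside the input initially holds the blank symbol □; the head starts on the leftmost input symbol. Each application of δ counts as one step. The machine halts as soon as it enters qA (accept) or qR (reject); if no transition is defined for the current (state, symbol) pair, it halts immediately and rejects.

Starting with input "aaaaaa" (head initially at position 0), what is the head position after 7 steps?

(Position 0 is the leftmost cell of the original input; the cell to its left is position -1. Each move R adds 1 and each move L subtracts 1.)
Step 0: [q0]aaaaaa (head at position 0)
Step 1: δ(q0, a) = (q1, X, R)  ⊢  X[q1]aaaaa (head at position 1)
Step 2: δ(q1, a) = (q1, a, R)  ⊢  Xa[q1]aaaa (head at position 2)
Step 3: δ(q1, a) = (q1, a, R)  ⊢  Xaa[q1]aaa (head at position 3)
Step 4: δ(q1, a) = (q1, a, R)  ⊢  Xaaa[q1]aa (head at position 4)
Step 5: δ(q1, a) = (q1, a, R)  ⊢  Xaaaa[q1]a (head at position 5)
Step 6: δ(q1, a) = (q1, a, R)  ⊢  Xaaaaa[q1]□ (head at position 6)
Step 7: δ(q1, □) = (q2, #, R)  ⊢  Xaaaaa#[q2]□ (head at position 7)
Head position after 7 steps: 7

Final answer: Position 7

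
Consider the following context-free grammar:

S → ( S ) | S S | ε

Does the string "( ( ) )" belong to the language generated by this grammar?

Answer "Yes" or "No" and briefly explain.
A derivation exists: S ⇒ ( S ) ⇒ ( ( S ) ) ⇒ ( ( ) ) (using S → ( S ) twice, then S → ε).

Final answer: Yes - a valid derivation exists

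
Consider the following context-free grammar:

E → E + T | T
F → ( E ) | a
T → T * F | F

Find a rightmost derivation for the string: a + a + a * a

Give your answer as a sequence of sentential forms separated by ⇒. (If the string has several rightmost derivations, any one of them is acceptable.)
Start with E.
Step 1: the rightmost non-terminal is E; apply E → E + T:  E + T
Step 2: the rightmost non-terminal is T; apply T → T * F:  E + T * F
Step 3: the rightmost non-terminal is F; apply F → a:  E + T * a
Step 4: the rightmost non-terminal is T; apply T → F:  E + F * a
Step 5: the rightmost non-terminal is F; apply F → a:  E + a * a
Step 6: the rightmost non-terminal is E; apply E → E + T:  E + T + a * a
Step 7: the rightmost non-terminal is T; apply T → F:  E + F + a * a
Step 8: the rightmost non-terminal is F; apply F → a:  E + a + a * a
Step 9: the rightmost non-terminal is E; apply E → T:  T + a + a * a
Step 10: the rightmost non-terminal is T; apply T → F:  F + a + a * a
Step 11: the rightmost non-terminal is F; apply F → a:  a + a + a * a

Final answer: E ⇒ E + T ⇒ E + T * F ⇒ E + T * a ⇒ E + F * a ⇒ E + a * a ⇒ E + T + a * a ⇒ E + F + a * a ⇒ E + a + a * a ⇒ T + a + a * a ⇒ F + a + a * a ⇒ a + a + a * a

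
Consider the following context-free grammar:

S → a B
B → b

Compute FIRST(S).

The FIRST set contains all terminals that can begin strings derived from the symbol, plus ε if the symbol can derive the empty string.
S has the single production S → a B, whose right-hand side begins with the terminal a. So FIRST(S) = {a}.

Final answer: {a}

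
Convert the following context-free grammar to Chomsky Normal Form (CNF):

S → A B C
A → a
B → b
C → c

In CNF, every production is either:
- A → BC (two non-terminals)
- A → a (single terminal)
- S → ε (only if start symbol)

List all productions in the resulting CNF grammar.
The grammar has no ε-productions or unit productions to eliminate.
A → a is already in CNF (single terminal) – keep it.
B → b is already in CNF (single terminal) – keep it.
C → c is already in CNF (single terminal) – keep it.
S → A B C has 3 symbols on the right: break it into binary productions S → A X0, X0 → B C.
Resulting CNF grammar (5 productions): A → a; B → b; C → c; S → A X0; X0 → B C

Final answer: A → a; B → b; C → c; S → A X0; X0 → B C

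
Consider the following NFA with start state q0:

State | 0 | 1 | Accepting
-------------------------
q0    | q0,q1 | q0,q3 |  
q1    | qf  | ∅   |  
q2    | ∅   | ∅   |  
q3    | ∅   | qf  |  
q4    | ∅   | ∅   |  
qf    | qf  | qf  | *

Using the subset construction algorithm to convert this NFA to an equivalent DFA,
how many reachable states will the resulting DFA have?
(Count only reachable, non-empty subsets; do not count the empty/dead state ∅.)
Start subset: {q0}
{q0}: on 0 → {q0, q1}, on 1 → {q0, q3}
{q0, q1}: on 0 → {q0, q1, qf}, on 1 → {q0, q3}
{q0, q3}: on 0 → {q0, q1}, on 1 → {q0, q3, qf}
{q0, q1, qf}: on 0 → {q0, q1, qf}, on 1 → {q0, q3, qf}
{q0, q3, qf}: on 0 → {q0, q1, qf}, on 1 → {q0, q3, qf}
Reachable non-empty subsets: {q0}, {q0, q1}, {q0, q3}, {q0, q1, qf}, {q0, q3, qf} — 5 in total.

Final answer: 5 states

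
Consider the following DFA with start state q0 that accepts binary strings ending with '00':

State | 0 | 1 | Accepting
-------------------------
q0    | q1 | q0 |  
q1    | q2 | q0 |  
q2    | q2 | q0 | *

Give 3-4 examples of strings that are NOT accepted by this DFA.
Any strings that end in a non-accepting state work; for example:
"10": q0 → q0 → q1; q1 is not accepting → rejected
"001": q0 → q1 → q2 → q0; q0 is not accepting → rejected
"0110": q0 → q1 → q0 → q0 → q1; q1 is not accepting → rejected
"0111": q0 → q1 → q0 → q0 → q0; q0 is not accepting → rejected

Final answer: "10", "001", "0110", "0111"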